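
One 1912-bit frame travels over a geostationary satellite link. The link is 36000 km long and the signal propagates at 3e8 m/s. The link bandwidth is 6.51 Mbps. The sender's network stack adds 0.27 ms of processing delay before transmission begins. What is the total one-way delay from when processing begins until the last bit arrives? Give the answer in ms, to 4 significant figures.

120.6 ms

Transmission delay = L/R = 1912 / 6510000 = 0.293702 ms.
Propagation delay = d/s = 36000000 m / 300000000 m/s = 120 ms.
Plus processing delay 0.27 ms = 0.27 ms.
Total = 120.6 ms.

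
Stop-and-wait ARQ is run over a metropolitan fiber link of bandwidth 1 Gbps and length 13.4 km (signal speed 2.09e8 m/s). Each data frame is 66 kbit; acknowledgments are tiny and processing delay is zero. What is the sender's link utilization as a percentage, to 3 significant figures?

t_tx = L/R = 66000/1000000000 = 6.6e-05 s.
t_prop = 13400/209000000 = 6.41148e-05 s; RTT = 0.00012823 s.
Cycle = t_tx + RTT = 0.00019423 s.
Utilization = t_tx / cycle = 6.6e-05/0.00019423 = 34.0 %.

34.0 %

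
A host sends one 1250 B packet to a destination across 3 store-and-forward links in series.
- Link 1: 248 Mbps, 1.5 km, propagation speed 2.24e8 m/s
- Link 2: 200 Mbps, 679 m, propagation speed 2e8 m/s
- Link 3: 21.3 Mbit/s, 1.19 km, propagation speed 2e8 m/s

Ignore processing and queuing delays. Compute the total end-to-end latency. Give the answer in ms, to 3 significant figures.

L = 1250 × 8 = 10000 bits.
Transmission delays (L/R per hop): 0.0403226, 0.05, 0.469484 ms; sum = 0.559806 ms.
Propagation delays (d/s per hop): 0.00669643, 0.003395, 0.00595 ms; sum = 0.0160414 ms.
End-to-end = 0.576 ms.

0.576 ms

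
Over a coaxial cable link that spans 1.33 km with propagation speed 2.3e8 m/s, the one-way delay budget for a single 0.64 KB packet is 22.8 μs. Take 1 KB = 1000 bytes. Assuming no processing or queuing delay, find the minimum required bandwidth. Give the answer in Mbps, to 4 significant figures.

L = 5120 bits.
Propagation delay = 1330 / 2.3e+08 = 5.78261 μs.
Transmission budget = 22.8 − 5.78261 = 17.0174 μs.
R ≥ L / t_tx = 5120 bits / 1.70174e-05 s = 300.9 Mbps.

300.9 Mbps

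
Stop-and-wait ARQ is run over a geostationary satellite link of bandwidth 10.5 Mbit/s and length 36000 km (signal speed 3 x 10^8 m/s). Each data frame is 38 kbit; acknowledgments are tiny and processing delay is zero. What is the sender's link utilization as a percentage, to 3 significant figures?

1.49 %

t_tx = L/R = 38000/10500000 = 0.00361905 s.
t_prop = 36000000/300000000 = 0.12 s; RTT = 0.24 s.
Cycle = t_tx + RTT = 0.243619 s.
Utilization = t_tx / cycle = 0.00361905/0.243619 = 1.49 %.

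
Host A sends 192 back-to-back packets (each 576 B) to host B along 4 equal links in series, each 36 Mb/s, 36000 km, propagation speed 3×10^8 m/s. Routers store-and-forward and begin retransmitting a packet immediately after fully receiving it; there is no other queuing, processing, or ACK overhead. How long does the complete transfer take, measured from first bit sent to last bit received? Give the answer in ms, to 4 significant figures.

Per-hop transmission t_tx = L/R = 4608/36000000 = 0.128 ms.
Per-hop propagation t_prop = 36000000/300000000 = 120 ms.
Pipeline fill: first packet needs 4·t_tx to clear all hops; remaining 191 packets each add one t_tx.
Total = (4+192-1)·t_tx + 4·t_prop = 195·0.128 + 4·120 = 505.0 ms.

505.0 ms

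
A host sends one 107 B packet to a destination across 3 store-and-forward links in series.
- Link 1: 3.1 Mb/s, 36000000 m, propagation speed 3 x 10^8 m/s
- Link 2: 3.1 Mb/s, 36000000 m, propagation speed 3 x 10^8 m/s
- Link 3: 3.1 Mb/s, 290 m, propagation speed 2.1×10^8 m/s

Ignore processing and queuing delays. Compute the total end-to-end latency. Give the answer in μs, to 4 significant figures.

L = 107 × 8 = 856 bits.
Transmission delay per hop = L/R = 856/3100000 = 276.129 μs; 3 hops → 828.387 μs.
Propagation delays (d/s per hop): 120000, 120000, 1.38095 μs; sum = 240001 μs.
End-to-end = 240800 μs.

240800 μs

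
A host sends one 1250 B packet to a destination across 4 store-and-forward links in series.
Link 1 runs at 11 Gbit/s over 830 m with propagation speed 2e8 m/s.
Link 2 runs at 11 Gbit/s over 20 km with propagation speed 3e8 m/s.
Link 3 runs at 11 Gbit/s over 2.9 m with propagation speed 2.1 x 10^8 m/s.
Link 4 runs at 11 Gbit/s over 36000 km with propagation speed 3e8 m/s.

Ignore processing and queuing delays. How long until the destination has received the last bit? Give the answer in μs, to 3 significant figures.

L = 1250 × 8 = 10000 bits.
Transmission delay per hop = L/R = 10000/11000000000 = 0.909091 μs; 4 hops → 3.63636 μs.
Propagation delays (d/s per hop): 4.15, 66.6667, 0.0138095, 120000 μs; sum = 120071 μs.
End-to-end = 120000 μs.

120000 μs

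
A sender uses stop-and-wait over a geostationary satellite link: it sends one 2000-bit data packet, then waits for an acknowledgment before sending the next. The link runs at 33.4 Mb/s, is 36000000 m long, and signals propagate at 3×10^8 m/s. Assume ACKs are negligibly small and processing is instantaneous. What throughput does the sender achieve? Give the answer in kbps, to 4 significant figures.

t_tx = L/R = 2000/33400000 = 5.98802e-05 s.
t_prop = 36000000/300000000 = 0.12 s; RTT = 0.24 s.
Cycle = t_tx + RTT = 0.24006 s.
Throughput = L / cycle = 2000 / 0.24006 = 8.331 kbps.

8.331 kbps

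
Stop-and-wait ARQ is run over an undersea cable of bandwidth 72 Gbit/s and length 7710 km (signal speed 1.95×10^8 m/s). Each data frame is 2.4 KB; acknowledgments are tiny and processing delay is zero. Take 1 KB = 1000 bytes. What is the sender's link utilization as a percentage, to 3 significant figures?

0.000337 %

t_tx = L/R = 19200/72000000000 = 2.66667e-07 s.
t_prop = 7710000/195000000 = 0.0395385 s; RTT = 0.0790769 s.
Cycle = t_tx + RTT = 0.0790772 s.
Utilization = t_tx / cycle = 2.66667e-07/0.0790772 = 0.000337 %.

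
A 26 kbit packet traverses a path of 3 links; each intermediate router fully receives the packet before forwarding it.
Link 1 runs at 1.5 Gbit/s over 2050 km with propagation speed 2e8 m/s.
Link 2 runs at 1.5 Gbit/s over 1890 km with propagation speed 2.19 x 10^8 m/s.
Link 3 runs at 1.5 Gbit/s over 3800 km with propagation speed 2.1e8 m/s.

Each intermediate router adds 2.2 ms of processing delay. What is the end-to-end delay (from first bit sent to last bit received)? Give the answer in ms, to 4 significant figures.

41.43 ms

L = 26000 bits.
Transmission delay per hop = L/R = 26000/1500000000 = 0.0173333 ms; 3 hops → 0.052 ms.
Propagation delays (d/s per hop): 10.25, 8.63014, 18.0952 ms; sum = 36.9754 ms.
Processing at 2 router(s): 2 × 2.2 ms = 4.4 ms.
End-to-end = 41.43 ms.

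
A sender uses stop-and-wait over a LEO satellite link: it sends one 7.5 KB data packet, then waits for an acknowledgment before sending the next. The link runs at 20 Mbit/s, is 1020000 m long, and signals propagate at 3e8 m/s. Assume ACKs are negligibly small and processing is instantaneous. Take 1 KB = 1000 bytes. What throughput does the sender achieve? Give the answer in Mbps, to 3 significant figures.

t_tx = L/R = 60000/20000000 = 0.003 s.
t_prop = 1020000/300000000 = 0.0034 s; RTT = 0.0068 s.
Cycle = t_tx + RTT = 0.0098 s.
Throughput = L / cycle = 60000 / 0.0098 = 6.12 Mbps.

6.12 Mbps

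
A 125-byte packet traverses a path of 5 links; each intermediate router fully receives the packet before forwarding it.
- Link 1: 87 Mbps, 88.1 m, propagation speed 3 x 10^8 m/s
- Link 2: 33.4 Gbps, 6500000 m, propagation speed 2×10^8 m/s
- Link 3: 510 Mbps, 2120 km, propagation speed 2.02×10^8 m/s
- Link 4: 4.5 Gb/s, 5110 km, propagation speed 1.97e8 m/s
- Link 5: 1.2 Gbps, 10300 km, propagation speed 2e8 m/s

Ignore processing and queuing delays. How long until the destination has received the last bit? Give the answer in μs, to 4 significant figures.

120400 μs

L = 125 × 8 = 1000 bits.
Transmission delays (L/R per hop): 11.4943, 0.0299401, 1.96078, 0.222222, 0.833333 μs; sum = 14.5405 μs.
Propagation delays (d/s per hop): 0.293667, 32500, 10495, 25939.1, 51500 μs; sum = 120434 μs.
End-to-end = 120400 μs.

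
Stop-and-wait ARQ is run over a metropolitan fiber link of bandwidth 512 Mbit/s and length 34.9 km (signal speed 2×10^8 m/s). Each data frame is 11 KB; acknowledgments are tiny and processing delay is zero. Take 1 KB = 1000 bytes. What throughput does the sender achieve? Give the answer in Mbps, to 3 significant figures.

t_tx = L/R = 88000/512000000 = 0.000171875 s.
t_prop = 34900/200000000 = 0.0001745 s; RTT = 0.000349 s.
Cycle = t_tx + RTT = 0.000520875 s.
Throughput = L / cycle = 88000 / 0.000520875 = 169 Mbps.

169 Mbps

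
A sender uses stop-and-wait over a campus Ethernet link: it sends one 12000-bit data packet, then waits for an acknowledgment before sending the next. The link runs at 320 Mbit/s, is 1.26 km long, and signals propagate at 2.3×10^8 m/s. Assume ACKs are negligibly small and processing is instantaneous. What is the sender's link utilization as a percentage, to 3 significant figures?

77.4 %

t_tx = L/R = 12000/320000000 = 3.75e-05 s.
t_prop = 1260/2.3e+08 = 5.47826e-06 s; RTT = 1.09565e-05 s.
Cycle = t_tx + RTT = 4.84565e-05 s.
Utilization = t_tx / cycle = 3.75e-05/4.84565e-05 = 77.4 %.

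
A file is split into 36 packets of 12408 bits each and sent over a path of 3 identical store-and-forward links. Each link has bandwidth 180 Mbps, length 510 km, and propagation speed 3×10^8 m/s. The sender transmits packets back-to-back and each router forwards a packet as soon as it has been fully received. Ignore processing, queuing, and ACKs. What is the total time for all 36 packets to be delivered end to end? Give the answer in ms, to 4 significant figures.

Per-hop transmission t_tx = L/R = 12408/180000000 = 0.0689333 ms.
Per-hop propagation t_prop = 510000/300000000 = 1.7 ms.
Pipeline fill: first packet needs 3·t_tx to clear all hops; remaining 35 packets each add one t_tx.
Total = (3+36-1)·t_tx + 3·t_prop = 38·0.0689333 + 3·1.7 = 7.719 ms.

7.719 ms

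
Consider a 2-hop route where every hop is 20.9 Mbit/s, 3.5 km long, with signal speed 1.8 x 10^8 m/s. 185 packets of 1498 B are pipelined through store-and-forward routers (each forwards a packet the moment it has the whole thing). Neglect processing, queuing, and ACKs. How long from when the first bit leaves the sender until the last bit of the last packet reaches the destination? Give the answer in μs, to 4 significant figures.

106700 μs

Per-hop transmission t_tx = L/R = 11984/20900000 = 573.397 μs.
Per-hop propagation t_prop = 3500/180000000 = 19.4444 μs.
Pipeline fill: first packet needs 2·t_tx to clear all hops; remaining 184 packets each add one t_tx.
Total = (2+185-1)·t_tx + 2·t_prop = 186·573.397 + 2·19.4444 = 106700 μs.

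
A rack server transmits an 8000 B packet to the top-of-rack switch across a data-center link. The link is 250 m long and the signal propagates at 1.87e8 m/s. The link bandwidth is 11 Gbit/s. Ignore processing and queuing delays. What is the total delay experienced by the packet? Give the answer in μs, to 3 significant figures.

L = 8000 × 8 = 64000 bits.
Transmission delay = L/R = 64000 / 11000000000 = 5.81818 μs.
Propagation delay = d/s = 250 m / 187000000 m/s = 1.3369 μs.
Total = 7.16 μs.

7.16 μs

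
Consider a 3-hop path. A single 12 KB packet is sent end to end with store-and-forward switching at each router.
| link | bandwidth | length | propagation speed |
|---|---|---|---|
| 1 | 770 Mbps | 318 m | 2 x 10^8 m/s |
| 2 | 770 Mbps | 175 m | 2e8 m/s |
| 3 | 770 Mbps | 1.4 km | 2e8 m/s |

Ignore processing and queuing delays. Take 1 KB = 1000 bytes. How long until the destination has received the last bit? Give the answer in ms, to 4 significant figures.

L = 96000 bits.
Transmission delay per hop = L/R = 96000/770000000 = 0.124675 ms; 3 hops → 0.374026 ms.
Propagation delays (d/s per hop): 0.00159, 0.000875, 0.007 ms; sum = 0.009465 ms.
End-to-end = 0.3835 ms.

0.3835 ms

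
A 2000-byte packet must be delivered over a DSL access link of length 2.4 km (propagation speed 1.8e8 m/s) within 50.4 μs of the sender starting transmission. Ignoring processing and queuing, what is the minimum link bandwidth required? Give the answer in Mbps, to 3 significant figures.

432 Mbps

L = 16000 bits.
Propagation delay = 2400 / 180000000 = 13.3333 μs.
Transmission budget = 50.4 − 13.3333 = 37.0667 μs.
R ≥ L / t_tx = 16000 bits / 3.70667e-05 s = 432 Mbps.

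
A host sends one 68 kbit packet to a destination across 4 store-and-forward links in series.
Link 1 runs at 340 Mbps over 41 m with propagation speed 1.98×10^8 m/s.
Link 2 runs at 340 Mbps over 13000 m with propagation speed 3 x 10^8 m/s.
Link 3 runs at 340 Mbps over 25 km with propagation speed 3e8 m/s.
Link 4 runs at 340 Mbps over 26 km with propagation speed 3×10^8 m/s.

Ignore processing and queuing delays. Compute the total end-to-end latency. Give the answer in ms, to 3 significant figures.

1.01 ms

L = 68000 bits.
Transmission delay per hop = L/R = 68000/340000000 = 0.2 ms; 4 hops → 0.8 ms.
Propagation delays (d/s per hop): 0.000207071, 0.0433333, 0.0833333, 0.0866667 ms; sum = 0.21354 ms.
End-to-end = 1.01 ms.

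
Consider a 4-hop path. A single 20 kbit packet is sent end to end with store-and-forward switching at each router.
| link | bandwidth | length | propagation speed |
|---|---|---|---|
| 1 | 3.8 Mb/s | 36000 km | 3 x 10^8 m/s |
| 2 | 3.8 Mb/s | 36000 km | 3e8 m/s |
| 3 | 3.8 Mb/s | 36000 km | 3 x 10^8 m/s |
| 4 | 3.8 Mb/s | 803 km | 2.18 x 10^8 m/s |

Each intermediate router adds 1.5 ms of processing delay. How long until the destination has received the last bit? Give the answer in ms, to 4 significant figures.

L = 20000 bits.
Transmission delay per hop = L/R = 20000/3800000 = 5.26316 ms; 4 hops → 21.0526 ms.
Propagation delays (d/s per hop): 120, 120, 120, 3.68349 ms; sum = 363.683 ms.
Processing at 3 router(s): 3 × 1.5 ms = 4.5 ms.
End-to-end = 389.2 ms.

389.2 ms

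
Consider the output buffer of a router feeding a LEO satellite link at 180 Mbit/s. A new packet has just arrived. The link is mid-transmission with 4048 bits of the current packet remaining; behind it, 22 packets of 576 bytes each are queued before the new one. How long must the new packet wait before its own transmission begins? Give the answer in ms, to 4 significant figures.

0.5857 ms

Each queued packet: L/R = 4608/180000000 = 0.0256 ms.
22 queued → 0.5632 ms.
Plus remaining 4048 bits of current packet: 0.0224889 ms.
Queuing delay = 0.5857 ms.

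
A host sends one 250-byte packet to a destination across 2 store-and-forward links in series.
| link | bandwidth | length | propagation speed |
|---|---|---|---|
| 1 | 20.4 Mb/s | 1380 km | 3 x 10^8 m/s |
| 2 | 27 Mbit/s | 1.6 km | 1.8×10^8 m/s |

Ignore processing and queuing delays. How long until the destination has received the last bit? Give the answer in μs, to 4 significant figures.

L = 250 × 8 = 2000 bits.
Transmission delays (L/R per hop): 98.0392, 74.0741 μs; sum = 172.113 μs.
Propagation delays (d/s per hop): 4600, 8.88889 μs; sum = 4608.89 μs.
End-to-end = 4781 μs.

4781 μs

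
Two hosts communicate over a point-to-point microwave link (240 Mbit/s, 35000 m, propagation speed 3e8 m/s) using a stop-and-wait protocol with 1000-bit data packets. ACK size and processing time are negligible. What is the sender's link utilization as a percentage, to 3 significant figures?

t_tx = L/R = 1000/240000000 = 4.16667e-06 s.
t_prop = 35000/300000000 = 0.000116667 s; RTT = 0.000233333 s.
Cycle = t_tx + RTT = 0.0002375 s.
Utilization = t_tx / cycle = 4.16667e-06/0.0002375 = 1.75 %.

1.75 %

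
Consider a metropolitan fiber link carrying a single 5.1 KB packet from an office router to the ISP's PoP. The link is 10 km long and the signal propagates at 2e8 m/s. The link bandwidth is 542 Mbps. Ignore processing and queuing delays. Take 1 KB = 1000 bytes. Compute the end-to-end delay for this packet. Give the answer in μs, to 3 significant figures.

L = 40800 bits.
Transmission delay = L/R = 40800 / 542000000 = 75.2768 μs.
Propagation delay = d/s = 10000 m / 200000000 m/s = 50 μs.
Total = 125 μs.

125 μs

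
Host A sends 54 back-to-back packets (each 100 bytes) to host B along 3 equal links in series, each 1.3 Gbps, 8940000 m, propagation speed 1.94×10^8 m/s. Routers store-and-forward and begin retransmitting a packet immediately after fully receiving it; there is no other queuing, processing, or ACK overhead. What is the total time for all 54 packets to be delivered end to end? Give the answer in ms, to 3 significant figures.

Per-hop transmission t_tx = L/R = 800/1300000000 = 0.000615385 ms.
Per-hop propagation t_prop = 8940000/194000000 = 46.0825 ms.
Pipeline fill: first packet needs 3·t_tx to clear all hops; remaining 53 packets each add one t_tx.
Total = (3+54-1)·t_tx + 3·t_prop = 56·0.000615385 + 3·46.0825 = 138 ms.

138 ms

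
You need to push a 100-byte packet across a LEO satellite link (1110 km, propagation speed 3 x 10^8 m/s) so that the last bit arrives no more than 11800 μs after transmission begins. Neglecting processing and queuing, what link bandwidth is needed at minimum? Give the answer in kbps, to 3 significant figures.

L = 800 bits.
Propagation delay = 1110000 / 300000000 = 3700 μs.
Transmission budget = 11800 − 3700 = 8100 μs.
R ≥ L / t_tx = 800 bits / 0.0081 s = 98.8 kbps.

98.8 kbps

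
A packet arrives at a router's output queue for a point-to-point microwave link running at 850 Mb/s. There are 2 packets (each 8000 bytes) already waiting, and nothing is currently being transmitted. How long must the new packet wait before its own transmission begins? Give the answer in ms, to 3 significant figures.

Each queued packet: L/R = 64000/850000000 = 0.0752941 ms.
2 queued → 0.150588 ms.
Queuing delay = 0.151 ms.

0.151 ms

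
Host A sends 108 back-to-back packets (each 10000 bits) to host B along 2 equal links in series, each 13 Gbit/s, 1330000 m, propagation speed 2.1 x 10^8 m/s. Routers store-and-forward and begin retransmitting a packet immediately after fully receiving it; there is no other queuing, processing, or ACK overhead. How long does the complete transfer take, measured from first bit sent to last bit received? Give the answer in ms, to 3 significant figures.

Per-hop transmission t_tx = L/R = 10000/13000000000 = 0.000769231 ms.
Per-hop propagation t_prop = 1330000/210000000 = 6.33333 ms.
Pipeline fill: first packet needs 2·t_tx to clear all hops; remaining 107 packets each add one t_tx.
Total = (2+108-1)·t_tx + 2·t_prop = 109·0.000769231 + 2·6.33333 = 12.8 ms.

12.8 ms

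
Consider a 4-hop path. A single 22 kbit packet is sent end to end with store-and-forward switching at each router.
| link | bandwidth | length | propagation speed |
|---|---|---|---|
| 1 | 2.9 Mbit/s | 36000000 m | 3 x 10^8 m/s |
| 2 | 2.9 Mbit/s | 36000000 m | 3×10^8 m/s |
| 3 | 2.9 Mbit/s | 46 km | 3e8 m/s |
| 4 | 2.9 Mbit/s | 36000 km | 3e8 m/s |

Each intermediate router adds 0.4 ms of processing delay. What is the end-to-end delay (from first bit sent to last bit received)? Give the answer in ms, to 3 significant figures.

392 ms

L = 22000 bits.
Transmission delay per hop = L/R = 22000/2900000 = 7.58621 ms; 4 hops → 30.3448 ms.
Propagation delays (d/s per hop): 120, 120, 0.153333, 120 ms; sum = 360.153 ms.
Processing at 3 router(s): 3 × 0.4 ms = 1.2 ms.
End-to-end = 392 ms.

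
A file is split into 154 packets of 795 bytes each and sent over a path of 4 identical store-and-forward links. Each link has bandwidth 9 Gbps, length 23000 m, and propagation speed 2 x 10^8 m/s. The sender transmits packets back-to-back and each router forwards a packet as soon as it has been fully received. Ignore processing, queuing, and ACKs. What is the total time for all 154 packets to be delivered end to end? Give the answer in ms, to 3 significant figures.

Per-hop transmission t_tx = L/R = 6360/9000000000 = 0.000706667 ms.
Per-hop propagation t_prop = 23000/200000000 = 0.115 ms.
Pipeline fill: first packet needs 4·t_tx to clear all hops; remaining 153 packets each add one t_tx.
Total = (4+154-1)·t_tx + 4·t_prop = 157·0.000706667 + 4·0.115 = 0.571 ms.

0.571 ms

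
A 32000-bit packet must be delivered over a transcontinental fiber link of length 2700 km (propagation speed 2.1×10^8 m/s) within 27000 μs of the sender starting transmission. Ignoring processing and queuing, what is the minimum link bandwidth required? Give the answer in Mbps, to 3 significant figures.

Propagation delay = 2700000 / 210000000 = 12857.1 μs.
Transmission budget = 27000 − 12857.1 = 14142.9 μs.
R ≥ L / t_tx = 32000 bits / 0.0141429 s = 2.26 Mbps.

2.26 Mbps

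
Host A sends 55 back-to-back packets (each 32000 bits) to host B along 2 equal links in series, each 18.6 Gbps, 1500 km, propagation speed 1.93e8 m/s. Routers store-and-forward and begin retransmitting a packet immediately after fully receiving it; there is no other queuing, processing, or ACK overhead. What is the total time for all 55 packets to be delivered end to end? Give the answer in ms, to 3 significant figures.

15.6 ms

Per-hop transmission t_tx = L/R = 32000/18600000000 = 0.00172043 ms.
Per-hop propagation t_prop = 1500000/193000000 = 7.77202 ms.
Pipeline fill: first packet needs 2·t_tx to clear all hops; remaining 54 packets each add one t_tx.
Total = (2+55-1)·t_tx + 2·t_prop = 56·0.00172043 + 2·7.77202 = 15.6 ms.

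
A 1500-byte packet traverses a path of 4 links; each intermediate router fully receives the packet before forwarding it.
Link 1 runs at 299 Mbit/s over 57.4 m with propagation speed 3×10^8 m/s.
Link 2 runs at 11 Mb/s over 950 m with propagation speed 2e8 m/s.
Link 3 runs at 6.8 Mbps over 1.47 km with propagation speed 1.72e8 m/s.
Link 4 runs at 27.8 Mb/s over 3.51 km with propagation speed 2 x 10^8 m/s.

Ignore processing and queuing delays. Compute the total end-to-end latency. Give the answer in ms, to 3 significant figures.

3.36 ms

L = 1500 × 8 = 12000 bits.
Transmission delays (L/R per hop): 0.0401338, 1.09091, 1.76471, 0.431655 ms; sum = 3.3274 ms.
Propagation delays (d/s per hop): 0.000191333, 0.00475, 0.00854651, 0.01755 ms; sum = 0.0310378 ms.
End-to-end = 3.36 ms.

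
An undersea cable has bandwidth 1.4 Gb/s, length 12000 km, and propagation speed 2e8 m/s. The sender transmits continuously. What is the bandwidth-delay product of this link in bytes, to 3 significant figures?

Propagation delay = 12000000 / 200000000 = 0.06 s.
BDP = R × t_prop = 1400000000 × 0.06 = 84000000 bits.
In bytes: 84000000/8 = 10500000 bytes.

10500000 bytes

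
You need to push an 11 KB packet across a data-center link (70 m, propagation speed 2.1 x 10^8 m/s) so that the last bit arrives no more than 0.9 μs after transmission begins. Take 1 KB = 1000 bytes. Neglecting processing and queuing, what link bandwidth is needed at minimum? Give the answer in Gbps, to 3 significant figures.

L = 88000 bits.
Propagation delay = 70 / 210000000 = 0.333333 μs.
Transmission budget = 0.9 − 0.333333 = 0.566667 μs.
R ≥ L / t_tx = 88000 bits / 5.66667e-07 s = 155 Gbps.

155 Gbps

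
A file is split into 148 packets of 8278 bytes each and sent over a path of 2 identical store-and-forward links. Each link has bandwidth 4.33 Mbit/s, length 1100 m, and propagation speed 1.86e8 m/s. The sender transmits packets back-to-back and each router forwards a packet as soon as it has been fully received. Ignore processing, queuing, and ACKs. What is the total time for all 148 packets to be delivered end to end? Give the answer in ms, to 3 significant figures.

2280 ms

Per-hop transmission t_tx = L/R = 66224/4330000 = 15.2942 ms.
Per-hop propagation t_prop = 1100/186000000 = 0.00591398 ms.
Pipeline fill: first packet needs 2·t_tx to clear all hops; remaining 147 packets each add one t_tx.
Total = (2+148-1)·t_tx + 2·t_prop = 149·15.2942 + 2·0.00591398 = 2280 ms.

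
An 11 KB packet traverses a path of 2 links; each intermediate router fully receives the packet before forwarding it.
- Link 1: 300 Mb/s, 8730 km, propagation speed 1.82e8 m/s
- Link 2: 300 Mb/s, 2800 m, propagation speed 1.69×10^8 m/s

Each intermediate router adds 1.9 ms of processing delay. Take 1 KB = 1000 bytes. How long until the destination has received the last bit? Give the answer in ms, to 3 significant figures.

L = 88000 bits.
Transmission delay per hop = L/R = 88000/300000000 = 0.293333 ms; 2 hops → 0.586667 ms.
Propagation delays (d/s per hop): 47.967, 0.016568 ms; sum = 47.9836 ms.
Processing at 1 router(s): 1 × 1.9 ms = 1.9 ms.
End-to-end = 50.5 ms.

50.5 ms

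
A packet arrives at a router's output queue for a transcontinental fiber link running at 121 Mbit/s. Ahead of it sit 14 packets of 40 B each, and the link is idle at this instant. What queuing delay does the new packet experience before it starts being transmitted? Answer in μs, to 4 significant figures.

37.02 μs

Each queued packet: L/R = 320/121000000 = 2.64463 μs.
14 queued → 37.0248 μs.
Queuing delay = 37.02 μs.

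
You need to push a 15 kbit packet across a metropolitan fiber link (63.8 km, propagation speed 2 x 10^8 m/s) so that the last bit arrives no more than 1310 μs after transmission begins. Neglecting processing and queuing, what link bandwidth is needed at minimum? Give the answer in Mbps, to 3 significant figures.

Propagation delay = 63800 / 200000000 = 319 μs.
Transmission budget = 1310 − 319 = 991 μs.
R ≥ L / t_tx = 15000 bits / 0.000991 s = 15.1 Mbps.

15.1 Mbps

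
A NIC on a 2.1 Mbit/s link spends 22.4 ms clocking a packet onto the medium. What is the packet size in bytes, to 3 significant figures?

5880 bytes

L = R × t_tx = 2100000 b/s × 0.0224 s = 47040 bits.
In bytes: 47040 / 8 = 5880 bytes.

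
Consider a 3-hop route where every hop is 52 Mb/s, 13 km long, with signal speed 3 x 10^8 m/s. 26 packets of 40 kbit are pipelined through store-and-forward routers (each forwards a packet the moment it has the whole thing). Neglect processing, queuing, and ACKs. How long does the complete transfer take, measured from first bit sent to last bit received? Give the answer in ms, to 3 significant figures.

21.7 ms

Per-hop transmission t_tx = L/R = 40000/52000000 = 0.769231 ms.
Per-hop propagation t_prop = 13000/300000000 = 0.0433333 ms.
Pipeline fill: first packet needs 3·t_tx to clear all hops; remaining 25 packets each add one t_tx.
Total = (3+26-1)·t_tx + 3·t_prop = 28·0.769231 + 3·0.0433333 = 21.7 ms.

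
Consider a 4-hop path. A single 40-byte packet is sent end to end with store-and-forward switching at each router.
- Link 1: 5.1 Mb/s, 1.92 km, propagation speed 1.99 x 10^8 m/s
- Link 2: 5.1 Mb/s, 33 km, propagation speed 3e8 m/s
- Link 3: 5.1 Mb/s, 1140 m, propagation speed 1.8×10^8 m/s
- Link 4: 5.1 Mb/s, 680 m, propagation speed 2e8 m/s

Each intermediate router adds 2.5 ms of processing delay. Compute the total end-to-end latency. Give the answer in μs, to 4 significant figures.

L = 40 × 8 = 320 bits.
Transmission delay per hop = L/R = 320/5100000 = 62.7451 μs; 4 hops → 250.98 μs.
Propagation delays (d/s per hop): 9.64824, 110, 6.33333, 3.4 μs; sum = 129.382 μs.
Processing at 3 router(s): 3 × 2.5 ms = 7500 μs.
End-to-end = 7880 μs.

7880 μs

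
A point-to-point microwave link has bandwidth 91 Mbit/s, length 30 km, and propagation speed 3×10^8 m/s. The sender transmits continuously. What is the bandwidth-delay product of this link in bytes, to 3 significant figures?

Propagation delay = 30000 / 300000000 = 0.0001 s.
BDP = R × t_prop = 91000000 × 0.0001 = 9100 bits.
In bytes: 9100/8 = 1140 bytes.

1140 bytes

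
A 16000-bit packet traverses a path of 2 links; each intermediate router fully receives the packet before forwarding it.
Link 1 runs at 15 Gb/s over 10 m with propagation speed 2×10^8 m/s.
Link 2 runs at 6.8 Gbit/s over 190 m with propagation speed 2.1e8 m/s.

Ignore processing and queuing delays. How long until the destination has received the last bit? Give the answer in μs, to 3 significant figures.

4.37 μs

Transmission delays (L/R per hop): 1.06667, 2.35294 μs; sum = 3.41961 μs.
Propagation delays (d/s per hop): 0.05, 0.904762 μs; sum = 0.954762 μs.
End-to-end = 4.37 μs.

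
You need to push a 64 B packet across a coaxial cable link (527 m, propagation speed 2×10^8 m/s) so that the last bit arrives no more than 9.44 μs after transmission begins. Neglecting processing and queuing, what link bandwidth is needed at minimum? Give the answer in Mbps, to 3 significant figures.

L = 512 bits.
Propagation delay = 527 / 200000000 = 2.635 μs.
Transmission budget = 9.44 − 2.635 = 6.805 μs.
R ≥ L / t_tx = 512 bits / 6.805e-06 s = 75.2 Mbps.

75.2 Mbps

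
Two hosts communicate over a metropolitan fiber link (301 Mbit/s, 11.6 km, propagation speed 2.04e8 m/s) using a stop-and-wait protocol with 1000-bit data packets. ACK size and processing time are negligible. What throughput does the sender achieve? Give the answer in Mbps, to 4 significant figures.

t_tx = L/R = 1000/301000000 = 3.32226e-06 s.
t_prop = 11600/204000000 = 5.68627e-05 s; RTT = 0.000113725 s.
Cycle = t_tx + RTT = 0.000117048 s.
Throughput = L / cycle = 1000 / 0.000117048 = 8.544 Mbps.

8.544 Mbps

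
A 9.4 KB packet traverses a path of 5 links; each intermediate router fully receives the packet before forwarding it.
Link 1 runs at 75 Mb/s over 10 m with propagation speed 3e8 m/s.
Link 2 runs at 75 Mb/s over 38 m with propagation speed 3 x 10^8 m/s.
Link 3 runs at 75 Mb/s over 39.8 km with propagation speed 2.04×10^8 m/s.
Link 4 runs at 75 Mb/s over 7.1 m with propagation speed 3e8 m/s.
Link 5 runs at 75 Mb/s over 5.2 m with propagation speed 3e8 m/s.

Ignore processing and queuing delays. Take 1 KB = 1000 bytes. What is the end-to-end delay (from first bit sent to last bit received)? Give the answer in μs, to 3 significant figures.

L = 75200 bits.
Transmission delay per hop = L/R = 75200/75000000 = 1002.67 μs; 5 hops → 5013.33 μs.
Propagation delays (d/s per hop): 0.0333333, 0.126667, 195.098, 0.0236667, 0.0173333 μs; sum = 195.299 μs.
End-to-end = 5210 μs.

5210 μs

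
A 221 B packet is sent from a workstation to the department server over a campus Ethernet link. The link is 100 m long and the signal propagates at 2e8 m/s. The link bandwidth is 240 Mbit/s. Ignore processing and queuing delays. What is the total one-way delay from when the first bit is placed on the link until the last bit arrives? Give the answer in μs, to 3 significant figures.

7.87 μs

L = 221 × 8 = 1768 bits.
Transmission delay = L/R = 1768 / 240000000 = 7.36667 μs.
Propagation delay = d/s = 100 m / 200000000 m/s = 0.5 μs.
Total = 7.87 μs.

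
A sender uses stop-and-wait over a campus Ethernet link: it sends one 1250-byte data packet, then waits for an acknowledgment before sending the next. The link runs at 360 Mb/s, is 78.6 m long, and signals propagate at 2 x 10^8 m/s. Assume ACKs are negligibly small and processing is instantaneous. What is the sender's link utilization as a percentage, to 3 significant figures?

t_tx = L/R = 10000/360000000 = 2.77778e-05 s.
t_prop = 78.6/200000000 = 3.93e-07 s; RTT = 7.86e-07 s.
Cycle = t_tx + RTT = 2.85638e-05 s.
Utilization = t_tx / cycle = 2.77778e-05/2.85638e-05 = 97.2 %.

97.2 %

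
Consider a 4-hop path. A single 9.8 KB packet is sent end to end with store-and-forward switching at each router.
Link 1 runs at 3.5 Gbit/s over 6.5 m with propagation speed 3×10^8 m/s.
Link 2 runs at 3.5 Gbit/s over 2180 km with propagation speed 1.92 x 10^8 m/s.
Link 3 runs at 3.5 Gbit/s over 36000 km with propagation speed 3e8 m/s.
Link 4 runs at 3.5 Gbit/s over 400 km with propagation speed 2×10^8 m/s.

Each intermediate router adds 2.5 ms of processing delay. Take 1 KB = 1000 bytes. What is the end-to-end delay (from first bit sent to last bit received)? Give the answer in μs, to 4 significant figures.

L = 78400 bits.
Transmission delay per hop = L/R = 78400/3500000000 = 22.4 μs; 4 hops → 89.6 μs.
Propagation delays (d/s per hop): 0.0216667, 11354.2, 120000, 2000 μs; sum = 133354 μs.
Processing at 3 router(s): 3 × 2.5 ms = 7500 μs.
End-to-end = 140900 μs.

140900 μs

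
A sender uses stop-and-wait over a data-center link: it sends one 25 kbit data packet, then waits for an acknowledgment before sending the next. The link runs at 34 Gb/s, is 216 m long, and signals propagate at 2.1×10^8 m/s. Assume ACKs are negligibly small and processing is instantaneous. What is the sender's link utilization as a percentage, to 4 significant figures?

26.33 %

t_tx = L/R = 25000/34000000000 = 7.35294e-07 s.
t_prop = 216/210000000 = 1.02857e-06 s; RTT = 2.05714e-06 s.
Cycle = t_tx + RTT = 2.79244e-06 s.
Utilization = t_tx / cycle = 7.35294e-07/2.79244e-06 = 26.33 %.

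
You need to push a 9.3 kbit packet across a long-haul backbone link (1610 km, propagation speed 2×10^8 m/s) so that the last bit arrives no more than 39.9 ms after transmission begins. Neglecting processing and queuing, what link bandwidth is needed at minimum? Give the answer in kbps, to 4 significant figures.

Propagation delay = 1610000 / 200000000 = 8.05 ms.
Transmission budget = 39.9 − 8.05 = 31.85 ms.
R ≥ L / t_tx = 9300 bits / 0.03185 s = 292.0 kbps.

292.0 kbps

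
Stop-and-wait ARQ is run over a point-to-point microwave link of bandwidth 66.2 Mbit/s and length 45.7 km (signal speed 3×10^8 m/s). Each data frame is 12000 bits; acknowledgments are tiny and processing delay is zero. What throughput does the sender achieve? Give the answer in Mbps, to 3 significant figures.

24.7 Mbps

t_tx = L/R = 12000/66200000 = 0.000181269 s.
t_prop = 45700/300000000 = 0.000152333 s; RTT = 0.000304667 s.
Cycle = t_tx + RTT = 0.000485936 s.
Throughput = L / cycle = 12000 / 0.000485936 = 24.7 Mbps.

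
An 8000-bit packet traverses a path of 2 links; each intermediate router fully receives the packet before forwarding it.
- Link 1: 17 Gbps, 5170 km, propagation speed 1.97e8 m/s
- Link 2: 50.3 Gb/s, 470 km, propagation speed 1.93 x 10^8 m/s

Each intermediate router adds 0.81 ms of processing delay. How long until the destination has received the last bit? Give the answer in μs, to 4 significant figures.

Transmission delays (L/R per hop): 0.470588, 0.159046 μs; sum = 0.629634 μs.
Propagation delays (d/s per hop): 26243.7, 2435.23 μs; sum = 28678.9 μs.
Processing at 1 router(s): 1 × 0.81 ms = 810 μs.
End-to-end = 29490 μs.

29490 μs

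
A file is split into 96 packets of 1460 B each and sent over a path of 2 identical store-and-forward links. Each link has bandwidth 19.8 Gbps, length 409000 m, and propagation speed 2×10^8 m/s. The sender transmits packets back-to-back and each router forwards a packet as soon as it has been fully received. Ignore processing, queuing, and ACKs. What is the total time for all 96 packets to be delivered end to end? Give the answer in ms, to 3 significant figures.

4.15 ms

Per-hop transmission t_tx = L/R = 11680/19800000000 = 0.000589899 ms.
Per-hop propagation t_prop = 409000/200000000 = 2.045 ms.
Pipeline fill: first packet needs 2·t_tx to clear all hops; remaining 95 packets each add one t_tx.
Total = (2+96-1)·t_tx + 2·t_prop = 97·0.000589899 + 2·2.045 = 4.15 ms.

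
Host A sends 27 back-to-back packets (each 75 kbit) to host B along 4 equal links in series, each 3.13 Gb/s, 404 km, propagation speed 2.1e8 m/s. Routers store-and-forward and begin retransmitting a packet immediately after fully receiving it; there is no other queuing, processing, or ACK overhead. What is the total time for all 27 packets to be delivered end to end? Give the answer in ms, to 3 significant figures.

Per-hop transmission t_tx = L/R = 75000/3130000000 = 0.0239617 ms.
Per-hop propagation t_prop = 404000/210000000 = 1.92381 ms.
Pipeline fill: first packet needs 4·t_tx to clear all hops; remaining 26 packets each add one t_tx.
Total = (4+27-1)·t_tx + 4·t_prop = 30·0.0239617 + 4·1.92381 = 8.41 ms.

8.41 ms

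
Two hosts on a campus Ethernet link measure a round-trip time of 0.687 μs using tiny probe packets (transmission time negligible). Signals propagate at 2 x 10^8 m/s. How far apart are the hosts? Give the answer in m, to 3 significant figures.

One-way propagation = RTT/2 = 0.3435 μs.
d = s × t = 200000000 × 3.435e-07 = 68.7 m.

68.7 m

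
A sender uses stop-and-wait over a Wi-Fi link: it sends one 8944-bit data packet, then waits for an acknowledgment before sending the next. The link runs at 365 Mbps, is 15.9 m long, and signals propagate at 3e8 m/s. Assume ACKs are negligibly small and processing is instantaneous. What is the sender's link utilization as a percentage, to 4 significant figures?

t_tx = L/R = 8944/365000000 = 2.45041e-05 s.
t_prop = 15.9/300000000 = 5.3e-08 s; RTT = 1.06e-07 s.
Cycle = t_tx + RTT = 2.46101e-05 s.
Utilization = t_tx / cycle = 2.45041e-05/2.46101e-05 = 99.57 %.

99.57 %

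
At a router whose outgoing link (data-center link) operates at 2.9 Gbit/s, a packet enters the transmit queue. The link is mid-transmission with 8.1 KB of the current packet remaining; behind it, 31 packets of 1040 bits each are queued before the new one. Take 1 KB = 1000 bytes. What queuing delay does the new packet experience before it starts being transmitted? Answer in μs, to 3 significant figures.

Each queued packet: L/R = 1040/2900000000 = 0.358621 μs.
31 queued → 11.1172 μs.
Plus remaining 64800 bits of current packet: 22.3448 μs.
Queuing delay = 33.5 μs.

33.5 μs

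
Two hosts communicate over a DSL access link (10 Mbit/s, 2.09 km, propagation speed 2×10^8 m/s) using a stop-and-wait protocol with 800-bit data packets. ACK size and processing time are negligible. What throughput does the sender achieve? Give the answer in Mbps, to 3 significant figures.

7.93 Mbps

t_tx = L/R = 800/10000000 = 8e-05 s.
t_prop = 2090/200000000 = 1.045e-05 s; RTT = 2.09e-05 s.
Cycle = t_tx + RTT = 0.0001009 s.
Throughput = L / cycle = 800 / 0.0001009 = 7.93 Mbps.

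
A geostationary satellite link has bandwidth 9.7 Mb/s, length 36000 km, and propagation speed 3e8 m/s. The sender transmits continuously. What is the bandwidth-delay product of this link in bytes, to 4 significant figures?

Propagation delay = 36000000 / 300000000 = 0.12 s.
BDP = R × t_prop = 9700000 × 0.12 = 1164000 bits.
In bytes: 1164000/8 = 145500 bytes.

145500 bytes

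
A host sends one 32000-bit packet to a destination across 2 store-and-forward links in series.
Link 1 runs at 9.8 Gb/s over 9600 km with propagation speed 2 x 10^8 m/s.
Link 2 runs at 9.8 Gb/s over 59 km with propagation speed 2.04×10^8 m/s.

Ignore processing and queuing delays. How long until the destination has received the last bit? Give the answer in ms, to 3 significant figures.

48.3 ms

Transmission delay per hop = L/R = 32000/9800000000 = 0.00326531 ms; 2 hops → 0.00653061 ms.
Propagation delays (d/s per hop): 48, 0.289216 ms; sum = 48.2892 ms.
End-to-end = 48.3 ms.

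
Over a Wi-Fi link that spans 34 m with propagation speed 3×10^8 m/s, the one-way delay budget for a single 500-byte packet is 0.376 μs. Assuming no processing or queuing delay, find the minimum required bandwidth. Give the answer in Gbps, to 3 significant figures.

L = 4000 bits.
Propagation delay = 34 / 300000000 = 0.113333 μs.
Transmission budget = 0.376 − 0.113333 = 0.262667 μs.
R ≥ L / t_tx = 4000 bits / 2.62667e-07 s = 15.2 Gbps.

15.2 Gbps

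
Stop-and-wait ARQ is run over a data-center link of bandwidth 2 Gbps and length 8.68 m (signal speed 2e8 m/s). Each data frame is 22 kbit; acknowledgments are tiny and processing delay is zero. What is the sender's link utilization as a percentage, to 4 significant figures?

99.22 %

t_tx = L/R = 22000/2000000000 = 1.1e-05 s.
t_prop = 8.68/200000000 = 4.34e-08 s; RTT = 8.68e-08 s.
Cycle = t_tx + RTT = 1.10868e-05 s.
Utilization = t_tx / cycle = 1.1e-05/1.10868e-05 = 99.22 %.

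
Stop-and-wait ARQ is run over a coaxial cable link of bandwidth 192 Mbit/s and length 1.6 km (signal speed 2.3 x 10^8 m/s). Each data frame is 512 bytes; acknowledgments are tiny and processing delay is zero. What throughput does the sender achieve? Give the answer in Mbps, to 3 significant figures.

116 Mbps

t_tx = L/R = 4096/192000000 = 2.13333e-05 s.
t_prop = 1600/2.3e+08 = 6.95652e-06 s; RTT = 1.3913e-05 s.
Cycle = t_tx + RTT = 3.52464e-05 s.
Throughput = L / cycle = 4096 / 3.52464e-05 = 116 Mbps.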